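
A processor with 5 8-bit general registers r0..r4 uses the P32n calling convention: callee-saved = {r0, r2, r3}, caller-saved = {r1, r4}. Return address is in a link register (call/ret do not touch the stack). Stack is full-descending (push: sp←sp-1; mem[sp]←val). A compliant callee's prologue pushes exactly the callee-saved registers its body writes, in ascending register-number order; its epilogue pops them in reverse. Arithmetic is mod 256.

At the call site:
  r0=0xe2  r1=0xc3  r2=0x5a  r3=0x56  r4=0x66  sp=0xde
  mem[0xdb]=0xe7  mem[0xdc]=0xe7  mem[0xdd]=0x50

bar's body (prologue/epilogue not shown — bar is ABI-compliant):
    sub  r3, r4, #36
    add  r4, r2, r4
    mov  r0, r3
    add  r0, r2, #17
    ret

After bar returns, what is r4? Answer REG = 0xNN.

prologue: push r0 -> mem[0xdd]=0xe2, sp=0xdd
prologue: push r3 -> mem[0xdc]=0x56, sp=0xdc
body[0] sub  r3, r4, #36 -> r3=0x42
body[1] add  r4, r2, r4 -> r4=0xc0
body[2] mov  r0, r3 -> r0=0x42
body[3] add  r0, r2, #17 -> r0=0x6b
epilogue: pop r3=0x56, sp=0xdd
epilogue: pop r0=0xe2, sp=0xde
r4 is caller-saved -> body value

REG = 0xc0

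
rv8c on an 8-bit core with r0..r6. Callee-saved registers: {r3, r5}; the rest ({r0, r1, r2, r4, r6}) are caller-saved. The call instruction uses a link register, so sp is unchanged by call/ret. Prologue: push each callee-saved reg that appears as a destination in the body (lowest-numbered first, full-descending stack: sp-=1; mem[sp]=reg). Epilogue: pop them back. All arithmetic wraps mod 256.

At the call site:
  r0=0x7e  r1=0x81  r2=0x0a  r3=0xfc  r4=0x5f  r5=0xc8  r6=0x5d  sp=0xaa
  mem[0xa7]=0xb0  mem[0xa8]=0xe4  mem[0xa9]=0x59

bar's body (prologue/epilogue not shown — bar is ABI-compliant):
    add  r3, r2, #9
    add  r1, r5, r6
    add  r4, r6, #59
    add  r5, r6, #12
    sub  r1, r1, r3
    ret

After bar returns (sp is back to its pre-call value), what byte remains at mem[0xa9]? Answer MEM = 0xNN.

MEM = 0xfc

prologue: push r3 → mem[0xa9]=0xfc, sp=0xa9
prologue: push r5 → mem[0xa8]=0xc8, sp=0xa8
body[0] add  r3, r2, #9 → r3=0x13
body[1] add  r1, r5, r6 → r1=0x25
body[2] add  r4, r6, #59 → r4=0x98
body[3] add  r5, r6, #12 → r5=0x69
body[4] sub  r1, r1, r3 → r1=0x12
epilogue: pop r5=0xc8, sp=0xa9
epilogue: pop r3=0xfc, sp=0xaa
prologue pushed ['r3', 'r5'] at ['0xa9', '0xa8']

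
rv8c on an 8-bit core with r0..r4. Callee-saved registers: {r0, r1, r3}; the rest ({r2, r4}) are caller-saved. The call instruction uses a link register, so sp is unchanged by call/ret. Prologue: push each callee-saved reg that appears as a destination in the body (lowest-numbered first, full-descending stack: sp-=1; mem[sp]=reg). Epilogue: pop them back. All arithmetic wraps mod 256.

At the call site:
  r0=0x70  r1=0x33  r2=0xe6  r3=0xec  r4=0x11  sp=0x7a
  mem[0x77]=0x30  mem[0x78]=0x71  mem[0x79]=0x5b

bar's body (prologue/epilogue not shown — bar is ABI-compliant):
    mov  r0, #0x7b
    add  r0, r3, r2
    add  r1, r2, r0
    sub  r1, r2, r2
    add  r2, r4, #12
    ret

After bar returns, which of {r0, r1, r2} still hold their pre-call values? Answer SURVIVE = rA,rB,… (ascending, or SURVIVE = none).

prologue: push r0 -> mem[0x79]=0x70, sp=0x79
prologue: push r1 -> mem[0x78]=0x33, sp=0x78
body[0] mov  r0, #0x7b -> r0=0x7b
body[1] add  r0, r3, r2 -> r0=0xd2
body[2] add  r1, r2, r0 -> r1=0xb8
body[3] sub  r1, r2, r2 -> r1=0x00
body[4] add  r2, r4, #12 -> r2=0x1d
epilogue: pop r1=0x33, sp=0x79
epilogue: pop r0=0x70, sp=0x7a
r0: callee-saved, written=True
r1: callee-saved, written=True
r2: caller-saved, written=True

SURVIVE = r0,r1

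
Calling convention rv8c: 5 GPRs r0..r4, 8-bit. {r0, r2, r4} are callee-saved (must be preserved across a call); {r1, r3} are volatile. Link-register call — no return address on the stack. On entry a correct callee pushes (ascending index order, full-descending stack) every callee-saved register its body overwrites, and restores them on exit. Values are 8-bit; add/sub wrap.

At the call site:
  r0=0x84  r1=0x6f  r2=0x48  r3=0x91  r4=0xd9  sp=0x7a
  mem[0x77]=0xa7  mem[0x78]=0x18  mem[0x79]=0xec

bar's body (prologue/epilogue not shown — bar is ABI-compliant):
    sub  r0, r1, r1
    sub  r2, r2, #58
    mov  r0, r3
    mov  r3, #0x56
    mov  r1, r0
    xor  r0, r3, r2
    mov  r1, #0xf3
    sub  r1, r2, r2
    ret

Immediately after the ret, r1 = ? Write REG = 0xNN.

prologue: push r0 → mem[0x79]=0x84, sp=0x79
prologue: push r2 → mem[0x78]=0x48, sp=0x78
body[0] sub  r0, r1, r1 → r0=0x00
body[1] sub  r2, r2, #58 → r2=0x0e
body[2] mov  r0, r3 → r0=0x91
body[3] mov  r3, #0x56 → r3=0x56
body[4] mov  r1, r0 → r1=0x91
body[5] xor  r0, r3, r2 → r0=0x58
body[6] mov  r1, #0xf3 → r1=0xf3
body[7] sub  r1, r2, r2 → r1=0x00
epilogue: pop r2=0x48, sp=0x79
epilogue: pop r0=0x84, sp=0x7a
r1 is caller-saved → body value

REG = 0x00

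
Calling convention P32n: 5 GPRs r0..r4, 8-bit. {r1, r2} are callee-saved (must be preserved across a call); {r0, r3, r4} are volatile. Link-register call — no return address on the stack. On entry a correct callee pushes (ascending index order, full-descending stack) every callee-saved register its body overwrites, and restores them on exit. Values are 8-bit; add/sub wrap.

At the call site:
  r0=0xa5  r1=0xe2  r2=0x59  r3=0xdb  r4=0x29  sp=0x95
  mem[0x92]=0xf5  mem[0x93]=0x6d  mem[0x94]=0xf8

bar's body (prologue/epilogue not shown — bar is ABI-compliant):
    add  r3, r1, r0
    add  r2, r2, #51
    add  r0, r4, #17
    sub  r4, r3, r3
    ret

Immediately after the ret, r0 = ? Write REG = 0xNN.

REG = 0x3a

prologue: push r2 → mem[0x94]=0x59, sp=0x94
body[0] add  r3, r1, r0 → r3=0x87
body[1] add  r2, r2, #51 → r2=0x8c
body[2] add  r0, r4, #17 → r0=0x3a
body[3] sub  r4, r3, r3 → r4=0x00
epilogue: pop r2=0x59, sp=0x95
r0 is caller-saved → body value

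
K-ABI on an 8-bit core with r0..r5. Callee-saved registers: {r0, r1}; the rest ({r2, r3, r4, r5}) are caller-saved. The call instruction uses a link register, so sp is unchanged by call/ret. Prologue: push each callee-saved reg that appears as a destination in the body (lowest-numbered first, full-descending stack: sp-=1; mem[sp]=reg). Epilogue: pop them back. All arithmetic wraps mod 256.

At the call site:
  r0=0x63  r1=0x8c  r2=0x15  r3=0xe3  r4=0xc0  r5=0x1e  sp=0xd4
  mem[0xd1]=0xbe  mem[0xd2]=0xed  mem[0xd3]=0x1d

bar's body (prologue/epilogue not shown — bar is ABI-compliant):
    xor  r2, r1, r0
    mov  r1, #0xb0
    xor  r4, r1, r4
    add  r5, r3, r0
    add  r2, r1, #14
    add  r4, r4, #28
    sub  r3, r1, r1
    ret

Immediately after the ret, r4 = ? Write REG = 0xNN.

REG = 0x8c

prologue: push r1 → mem[0xd3]=0x8c, sp=0xd3
body[0] xor  r2, r1, r0 → r2=0xef
body[1] mov  r1, #0xb0 → r1=0xb0
body[2] xor  r4, r1, r4 → r4=0x70
body[3] add  r5, r3, r0 → r5=0x46
body[4] add  r2, r1, #14 → r2=0xbe
body[5] add  r4, r4, #28 → r4=0x8c
body[6] sub  r3, r1, r1 → r3=0x00
epilogue: pop r1=0x8c, sp=0xd4
r4 is caller-saved → body value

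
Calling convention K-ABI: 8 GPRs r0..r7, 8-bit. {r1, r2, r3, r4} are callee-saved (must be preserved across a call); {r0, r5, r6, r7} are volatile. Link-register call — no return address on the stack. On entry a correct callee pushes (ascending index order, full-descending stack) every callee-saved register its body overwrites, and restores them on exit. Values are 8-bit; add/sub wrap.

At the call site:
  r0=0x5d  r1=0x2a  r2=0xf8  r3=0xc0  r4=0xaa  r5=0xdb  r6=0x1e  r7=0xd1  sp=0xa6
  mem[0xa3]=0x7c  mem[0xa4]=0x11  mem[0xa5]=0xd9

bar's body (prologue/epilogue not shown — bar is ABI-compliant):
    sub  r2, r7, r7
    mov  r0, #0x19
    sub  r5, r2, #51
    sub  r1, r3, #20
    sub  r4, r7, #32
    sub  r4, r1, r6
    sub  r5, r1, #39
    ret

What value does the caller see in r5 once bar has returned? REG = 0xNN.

prologue: push r1 → mem[0xa5]=0x2a, sp=0xa5
prologue: push r2 → mem[0xa4]=0xf8, sp=0xa4
prologue: push r4 → mem[0xa3]=0xaa, sp=0xa3
body[0] sub  r2, r7, r7 → r2=0x00
body[1] mov  r0, #0x19 → r0=0x19
body[2] sub  r5, r2, #51 → r5=0xcd
body[3] sub  r1, r3, #20 → r1=0xac
body[4] sub  r4, r7, #32 → r4=0xb1
body[5] sub  r4, r1, r6 → r4=0x8e
body[6] sub  r5, r1, #39 → r5=0x85
epilogue: pop r4=0xaa, sp=0xa4
epilogue: pop r2=0xf8, sp=0xa5
epilogue: pop r1=0x2a, sp=0xa6
r5 is caller-saved → body value

REG = 0x85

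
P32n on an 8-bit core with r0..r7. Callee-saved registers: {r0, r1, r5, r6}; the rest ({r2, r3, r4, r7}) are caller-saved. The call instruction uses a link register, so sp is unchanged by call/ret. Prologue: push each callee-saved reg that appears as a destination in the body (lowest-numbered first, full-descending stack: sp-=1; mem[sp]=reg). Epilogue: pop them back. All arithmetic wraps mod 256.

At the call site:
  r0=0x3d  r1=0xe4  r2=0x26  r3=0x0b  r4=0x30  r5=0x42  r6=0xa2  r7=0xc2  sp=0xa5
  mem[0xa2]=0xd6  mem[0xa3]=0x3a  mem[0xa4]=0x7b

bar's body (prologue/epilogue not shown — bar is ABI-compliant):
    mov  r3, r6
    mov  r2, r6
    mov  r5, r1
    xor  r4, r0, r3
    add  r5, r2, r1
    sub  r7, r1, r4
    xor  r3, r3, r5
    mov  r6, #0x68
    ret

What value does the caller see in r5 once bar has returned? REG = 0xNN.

prologue: push r5 -> mem[0xa4]=0x42, sp=0xa4
prologue: push r6 -> mem[0xa3]=0xa2, sp=0xa3
body[0] mov  r3, r6 -> r3=0xa2
body[1] mov  r2, r6 -> r2=0xa2
body[2] mov  r5, r1 -> r5=0xe4
body[3] xor  r4, r0, r3 -> r4=0x9f
body[4] add  r5, r2, r1 -> r5=0x86
body[5] sub  r7, r1, r4 -> r7=0x45
body[6] xor  r3, r3, r5 -> r3=0x24
body[7] mov  r6, #0x68 -> r6=0x68
epilogue: pop r6=0xa2, sp=0xa4
epilogue: pop r5=0x42, sp=0xa5
r5 is callee-saved -> restored

REG = 0x42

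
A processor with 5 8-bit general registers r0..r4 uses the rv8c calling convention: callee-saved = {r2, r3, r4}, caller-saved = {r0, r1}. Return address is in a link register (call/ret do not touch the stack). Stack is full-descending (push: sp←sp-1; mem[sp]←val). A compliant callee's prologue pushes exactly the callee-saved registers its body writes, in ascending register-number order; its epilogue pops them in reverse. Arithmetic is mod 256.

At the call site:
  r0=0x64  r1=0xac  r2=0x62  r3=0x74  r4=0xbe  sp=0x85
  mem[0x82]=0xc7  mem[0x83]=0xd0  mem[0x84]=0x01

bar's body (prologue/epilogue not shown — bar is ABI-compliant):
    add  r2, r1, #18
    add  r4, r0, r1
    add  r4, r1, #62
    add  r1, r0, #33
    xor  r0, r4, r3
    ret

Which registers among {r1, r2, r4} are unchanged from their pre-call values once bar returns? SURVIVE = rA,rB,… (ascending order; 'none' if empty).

prologue: push r2 -> mem[0x84]=0x62, sp=0x84
prologue: push r4 -> mem[0x83]=0xbe, sp=0x83
body[0] add  r2, r1, #18 -> r2=0xbe
body[1] add  r4, r0, r1 -> r4=0x10
body[2] add  r4, r1, #62 -> r4=0xea
body[3] add  r1, r0, #33 -> r1=0x85
body[4] xor  r0, r4, r3 -> r0=0x9e
epilogue: pop r4=0xbe, sp=0x84
epilogue: pop r2=0x62, sp=0x85
r1: caller-saved, written=True
r2: callee-saved, written=True
r4: callee-saved, written=True

SURVIVE = r2,r4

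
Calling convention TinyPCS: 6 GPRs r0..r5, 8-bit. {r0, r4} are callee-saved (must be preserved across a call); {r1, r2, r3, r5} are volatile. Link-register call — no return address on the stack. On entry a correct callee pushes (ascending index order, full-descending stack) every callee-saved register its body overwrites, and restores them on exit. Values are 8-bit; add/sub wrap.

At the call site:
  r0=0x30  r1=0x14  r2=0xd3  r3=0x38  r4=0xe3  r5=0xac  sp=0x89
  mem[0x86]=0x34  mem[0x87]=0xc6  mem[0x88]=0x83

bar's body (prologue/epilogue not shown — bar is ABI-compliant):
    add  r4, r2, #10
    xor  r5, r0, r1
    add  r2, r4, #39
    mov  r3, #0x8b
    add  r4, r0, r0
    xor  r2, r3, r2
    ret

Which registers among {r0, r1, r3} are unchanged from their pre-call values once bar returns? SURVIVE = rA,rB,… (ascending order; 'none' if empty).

SURVIVE = r0,r1

prologue: push r4 -> mem[0x88]=0xe3, sp=0x88
body[0] add  r4, r2, #10 -> r4=0xdd
body[1] xor  r5, r0, r1 -> r5=0x24
body[2] add  r2, r4, #39 -> r2=0x04
body[3] mov  r3, #0x8b -> r3=0x8b
body[4] add  r4, r0, r0 -> r4=0x60
body[5] xor  r2, r3, r2 -> r2=0x8f
epilogue: pop r4=0xe3, sp=0x89
r0: callee-saved, written=False
r1: caller-saved, written=False
r3: caller-saved, written=True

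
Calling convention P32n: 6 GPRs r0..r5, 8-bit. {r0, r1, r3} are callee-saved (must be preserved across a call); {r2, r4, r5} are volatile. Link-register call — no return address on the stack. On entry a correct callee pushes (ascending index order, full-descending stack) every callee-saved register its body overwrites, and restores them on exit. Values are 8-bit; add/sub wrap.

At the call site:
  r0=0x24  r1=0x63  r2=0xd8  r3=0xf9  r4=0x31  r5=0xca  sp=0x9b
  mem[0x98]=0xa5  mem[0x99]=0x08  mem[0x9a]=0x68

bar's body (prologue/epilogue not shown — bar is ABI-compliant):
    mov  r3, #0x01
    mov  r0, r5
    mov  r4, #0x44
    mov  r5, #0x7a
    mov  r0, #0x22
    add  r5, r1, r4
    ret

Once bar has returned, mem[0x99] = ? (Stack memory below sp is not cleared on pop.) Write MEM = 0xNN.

prologue: push r0 -> mem[0x9a]=0x24, sp=0x9a
prologue: push r3 -> mem[0x99]=0xf9, sp=0x99
body[0] mov  r3, #0x01 -> r3=0x01
body[1] mov  r0, r5 -> r0=0xca
body[2] mov  r4, #0x44 -> r4=0x44
body[3] mov  r5, #0x7a -> r5=0x7a
body[4] mov  r0, #0x22 -> r0=0x22
body[5] add  r5, r1, r4 -> r5=0xa7
epilogue: pop r3=0xf9, sp=0x9a
epilogue: pop r0=0x24, sp=0x9b
prologue pushed ['r0', 'r3'] at ['0x9a', '0x99']

MEM = 0xf9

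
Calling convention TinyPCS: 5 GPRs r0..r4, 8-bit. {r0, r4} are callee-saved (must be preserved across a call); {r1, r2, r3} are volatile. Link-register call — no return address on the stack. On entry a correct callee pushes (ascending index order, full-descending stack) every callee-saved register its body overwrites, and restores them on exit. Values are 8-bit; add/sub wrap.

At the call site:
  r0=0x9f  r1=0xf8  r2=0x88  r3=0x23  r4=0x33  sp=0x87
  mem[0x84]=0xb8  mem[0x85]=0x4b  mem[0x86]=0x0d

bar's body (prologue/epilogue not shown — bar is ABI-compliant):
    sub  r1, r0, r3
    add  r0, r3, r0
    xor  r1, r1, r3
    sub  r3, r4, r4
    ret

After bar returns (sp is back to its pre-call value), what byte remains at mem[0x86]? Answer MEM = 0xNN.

MEM = 0x9f

prologue: push r0 → mem[0x86]=0x9f, sp=0x86
body[0] sub  r1, r0, r3 → r1=0x7c
body[1] add  r0, r3, r0 → r0=0xc2
body[2] xor  r1, r1, r3 → r1=0x5f
body[3] sub  r3, r4, r4 → r3=0x00
epilogue: pop r0=0x9f, sp=0x87
prologue pushed ['r0'] at ['0x86']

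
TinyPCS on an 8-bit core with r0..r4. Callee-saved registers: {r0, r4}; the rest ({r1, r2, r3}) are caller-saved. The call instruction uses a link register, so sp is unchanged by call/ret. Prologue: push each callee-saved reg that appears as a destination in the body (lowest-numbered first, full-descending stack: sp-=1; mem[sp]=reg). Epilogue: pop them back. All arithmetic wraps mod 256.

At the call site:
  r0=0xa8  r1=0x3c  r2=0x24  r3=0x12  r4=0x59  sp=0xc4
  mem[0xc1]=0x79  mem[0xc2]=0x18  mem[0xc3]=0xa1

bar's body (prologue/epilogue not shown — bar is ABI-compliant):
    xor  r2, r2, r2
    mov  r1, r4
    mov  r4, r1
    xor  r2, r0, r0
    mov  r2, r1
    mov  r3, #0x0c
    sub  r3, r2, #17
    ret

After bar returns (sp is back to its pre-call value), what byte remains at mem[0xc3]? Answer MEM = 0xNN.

MEM = 0x59

prologue: push r4 → mem[0xc3]=0x59, sp=0xc3
body[0] xor  r2, r2, r2 → r2=0x00
body[1] mov  r1, r4 → r1=0x59
body[2] mov  r4, r1 → r4=0x59
body[3] xor  r2, r0, r0 → r2=0x00
body[4] mov  r2, r1 → r2=0x59
body[5] mov  r3, #0x0c → r3=0x0c
body[6] sub  r3, r2, #17 → r3=0x48
epilogue: pop r4=0x59, sp=0xc4
prologue pushed ['r4'] at ['0xc3']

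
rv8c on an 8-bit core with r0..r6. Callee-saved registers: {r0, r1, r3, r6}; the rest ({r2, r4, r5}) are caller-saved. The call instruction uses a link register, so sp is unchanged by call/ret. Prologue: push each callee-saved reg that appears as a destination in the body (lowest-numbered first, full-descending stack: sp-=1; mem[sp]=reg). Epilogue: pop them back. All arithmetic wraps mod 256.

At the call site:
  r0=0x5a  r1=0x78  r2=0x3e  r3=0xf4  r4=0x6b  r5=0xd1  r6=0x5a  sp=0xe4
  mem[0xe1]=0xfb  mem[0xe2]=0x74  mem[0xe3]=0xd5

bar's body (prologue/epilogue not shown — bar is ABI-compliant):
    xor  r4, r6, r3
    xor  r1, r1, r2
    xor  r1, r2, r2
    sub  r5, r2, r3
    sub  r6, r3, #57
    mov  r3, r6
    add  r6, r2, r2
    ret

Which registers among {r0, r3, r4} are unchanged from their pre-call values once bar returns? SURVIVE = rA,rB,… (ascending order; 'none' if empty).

prologue: push r1 → mem[0xe3]=0x78, sp=0xe3
prologue: push r3 → mem[0xe2]=0xf4, sp=0xe2
prologue: push r6 → mem[0xe1]=0x5a, sp=0xe1
body[0] xor  r4, r6, r3 → r4=0xae
body[1] xor  r1, r1, r2 → r1=0x46
body[2] xor  r1, r2, r2 → r1=0x00
body[3] sub  r5, r2, r3 → r5=0x4a
body[4] sub  r6, r3, #57 → r6=0xbb
body[5] mov  r3, r6 → r3=0xbb
body[6] add  r6, r2, r2 → r6=0x7c
epilogue: pop r6=0x5a, sp=0xe2
epilogue: pop r3=0xf4, sp=0xe3
epilogue: pop r1=0x78, sp=0xe4
r0: callee-saved, written=False
r3: callee-saved, written=True
r4: caller-saved, written=True

SURVIVE = r0,r3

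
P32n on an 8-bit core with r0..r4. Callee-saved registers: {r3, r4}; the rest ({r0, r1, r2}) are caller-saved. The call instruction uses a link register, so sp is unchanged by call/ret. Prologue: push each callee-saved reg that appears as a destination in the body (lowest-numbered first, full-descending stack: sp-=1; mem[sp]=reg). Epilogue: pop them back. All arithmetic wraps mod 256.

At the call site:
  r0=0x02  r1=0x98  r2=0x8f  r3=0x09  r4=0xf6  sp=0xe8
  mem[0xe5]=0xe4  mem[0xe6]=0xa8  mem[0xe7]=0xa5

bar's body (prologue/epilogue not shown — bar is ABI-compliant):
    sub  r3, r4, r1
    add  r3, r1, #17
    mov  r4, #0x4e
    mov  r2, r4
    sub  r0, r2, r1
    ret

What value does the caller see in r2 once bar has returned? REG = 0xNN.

REG = 0x4e

prologue: push r3 -> mem[0xe7]=0x09, sp=0xe7
prologue: push r4 -> mem[0xe6]=0xf6, sp=0xe6
body[0] sub  r3, r4, r1 -> r3=0x5e
body[1] add  r3, r1, #17 -> r3=0xa9
body[2] mov  r4, #0x4e -> r4=0x4e
body[3] mov  r2, r4 -> r2=0x4e
body[4] sub  r0, r2, r1 -> r0=0xb6
epilogue: pop r4=0xf6, sp=0xe7
epilogue: pop r3=0x09, sp=0xe8
r2 is caller-saved -> body value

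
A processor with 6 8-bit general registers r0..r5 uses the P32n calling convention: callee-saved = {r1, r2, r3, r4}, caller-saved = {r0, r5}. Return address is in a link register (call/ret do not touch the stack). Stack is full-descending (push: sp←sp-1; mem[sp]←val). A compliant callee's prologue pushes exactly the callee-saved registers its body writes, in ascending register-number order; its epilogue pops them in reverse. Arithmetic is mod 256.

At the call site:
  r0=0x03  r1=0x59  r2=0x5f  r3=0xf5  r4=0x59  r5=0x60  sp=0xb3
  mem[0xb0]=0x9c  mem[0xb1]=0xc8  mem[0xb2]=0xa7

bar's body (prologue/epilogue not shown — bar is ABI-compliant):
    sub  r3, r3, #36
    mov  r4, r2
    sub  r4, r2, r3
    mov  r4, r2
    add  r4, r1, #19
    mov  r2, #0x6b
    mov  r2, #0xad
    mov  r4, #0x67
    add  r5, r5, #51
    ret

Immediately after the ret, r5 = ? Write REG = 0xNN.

REG = 0x93

prologue: push r2 → mem[0xb2]=0x5f, sp=0xb2
prologue: push r3 → mem[0xb1]=0xf5, sp=0xb1
prologue: push r4 → mem[0xb0]=0x59, sp=0xb0
body[0] sub  r3, r3, #36 → r3=0xd1
body[1] mov  r4, r2 → r4=0x5f
body[2] sub  r4, r2, r3 → r4=0x8e
body[3] mov  r4, r2 → r4=0x5f
body[4] add  r4, r1, #19 → r4=0x6c
body[5] mov  r2, #0x6b → r2=0x6b
body[6] mov  r2, #0xad → r2=0xad
body[7] mov  r4, #0x67 → r4=0x67
body[8] add  r5, r5, #51 → r5=0x93
epilogue: pop r4=0x59, sp=0xb1
epilogue: pop r3=0xf5, sp=0xb2
epilogue: pop r2=0x5f, sp=0xb3
r5 is caller-saved → body value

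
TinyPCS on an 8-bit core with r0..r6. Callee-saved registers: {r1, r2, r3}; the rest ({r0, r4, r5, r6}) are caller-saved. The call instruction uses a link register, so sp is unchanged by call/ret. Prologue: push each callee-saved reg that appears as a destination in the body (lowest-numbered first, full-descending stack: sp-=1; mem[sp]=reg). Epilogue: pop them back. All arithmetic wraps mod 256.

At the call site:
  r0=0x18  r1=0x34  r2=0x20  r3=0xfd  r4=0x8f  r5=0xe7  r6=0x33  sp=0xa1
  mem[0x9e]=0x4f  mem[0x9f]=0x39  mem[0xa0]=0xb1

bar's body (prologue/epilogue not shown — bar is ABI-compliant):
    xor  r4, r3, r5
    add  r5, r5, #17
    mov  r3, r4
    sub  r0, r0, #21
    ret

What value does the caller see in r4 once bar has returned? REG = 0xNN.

REG = 0x1a

prologue: push r3 → mem[0xa0]=0xfd, sp=0xa0
body[0] xor  r4, r3, r5 → r4=0x1a
body[1] add  r5, r5, #17 → r5=0xf8
body[2] mov  r3, r4 → r3=0x1a
body[3] sub  r0, r0, #21 → r0=0x03
epilogue: pop r3=0xfd, sp=0xa1
r4 is caller-saved → body value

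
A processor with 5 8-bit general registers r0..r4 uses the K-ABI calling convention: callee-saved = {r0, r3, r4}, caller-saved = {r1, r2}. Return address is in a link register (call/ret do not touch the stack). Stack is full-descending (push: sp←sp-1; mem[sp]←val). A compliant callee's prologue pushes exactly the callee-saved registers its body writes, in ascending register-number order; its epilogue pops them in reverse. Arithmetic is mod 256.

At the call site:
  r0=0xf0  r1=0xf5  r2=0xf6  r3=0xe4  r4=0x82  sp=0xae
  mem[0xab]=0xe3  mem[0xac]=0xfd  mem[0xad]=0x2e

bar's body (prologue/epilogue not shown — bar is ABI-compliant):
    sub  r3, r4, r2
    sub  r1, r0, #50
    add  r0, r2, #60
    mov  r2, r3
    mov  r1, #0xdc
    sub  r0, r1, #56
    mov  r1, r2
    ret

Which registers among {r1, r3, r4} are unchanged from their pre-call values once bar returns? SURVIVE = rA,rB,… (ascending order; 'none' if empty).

prologue: push r0 -> mem[0xad]=0xf0, sp=0xad
prologue: push r3 -> mem[0xac]=0xe4, sp=0xac
body[0] sub  r3, r4, r2 -> r3=0x8c
body[1] sub  r1, r0, #50 -> r1=0xbe
body[2] add  r0, r2, #60 -> r0=0x32
body[3] mov  r2, r3 -> r2=0x8c
body[4] mov  r1, #0xdc -> r1=0xdc
body[5] sub  r0, r1, #56 -> r0=0xa4
body[6] mov  r1, r2 -> r1=0x8c
epilogue: pop r3=0xe4, sp=0xad
epilogue: pop r0=0xf0, sp=0xae
r1: caller-saved, written=True
r3: callee-saved, written=True
r4: callee-saved, written=False

SURVIVE = r3,r4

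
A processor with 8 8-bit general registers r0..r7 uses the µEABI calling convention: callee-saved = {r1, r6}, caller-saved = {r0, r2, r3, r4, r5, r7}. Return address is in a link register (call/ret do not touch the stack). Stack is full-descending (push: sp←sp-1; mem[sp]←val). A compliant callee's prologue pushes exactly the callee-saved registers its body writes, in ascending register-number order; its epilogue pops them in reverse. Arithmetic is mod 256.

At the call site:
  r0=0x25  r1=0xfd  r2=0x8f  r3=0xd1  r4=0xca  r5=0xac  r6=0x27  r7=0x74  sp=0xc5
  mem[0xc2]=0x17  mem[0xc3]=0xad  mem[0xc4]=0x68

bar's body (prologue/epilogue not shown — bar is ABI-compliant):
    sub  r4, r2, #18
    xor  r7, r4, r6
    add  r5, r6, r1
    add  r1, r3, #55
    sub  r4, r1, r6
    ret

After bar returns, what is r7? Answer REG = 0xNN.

REG = 0x5a

prologue: push r1 → mem[0xc4]=0xfd, sp=0xc4
body[0] sub  r4, r2, #18 → r4=0x7d
body[1] xor  r7, r4, r6 → r7=0x5a
body[2] add  r5, r6, r1 → r5=0x24
body[3] add  r1, r3, #55 → r1=0x08
body[4] sub  r4, r1, r6 → r4=0xe1
epilogue: pop r1=0xfd, sp=0xc5
r7 is caller-saved → body value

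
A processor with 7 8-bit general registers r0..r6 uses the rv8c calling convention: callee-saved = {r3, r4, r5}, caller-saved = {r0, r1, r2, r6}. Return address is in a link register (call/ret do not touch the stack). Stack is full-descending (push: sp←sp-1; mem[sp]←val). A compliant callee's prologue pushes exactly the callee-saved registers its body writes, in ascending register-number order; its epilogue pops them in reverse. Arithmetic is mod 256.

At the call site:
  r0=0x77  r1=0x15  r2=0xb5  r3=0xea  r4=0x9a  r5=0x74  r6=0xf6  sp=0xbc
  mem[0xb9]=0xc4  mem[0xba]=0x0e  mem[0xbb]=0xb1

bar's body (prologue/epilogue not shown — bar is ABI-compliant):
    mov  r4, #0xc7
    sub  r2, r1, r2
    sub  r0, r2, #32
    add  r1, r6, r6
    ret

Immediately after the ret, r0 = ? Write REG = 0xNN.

prologue: push r4 -> mem[0xbb]=0x9a, sp=0xbb
body[0] mov  r4, #0xc7 -> r4=0xc7
body[1] sub  r2, r1, r2 -> r2=0x60
body[2] sub  r0, r2, #32 -> r0=0x40
body[3] add  r1, r6, r6 -> r1=0xec
epilogue: pop r4=0x9a, sp=0xbc
r0 is caller-saved -> body value

REG = 0x40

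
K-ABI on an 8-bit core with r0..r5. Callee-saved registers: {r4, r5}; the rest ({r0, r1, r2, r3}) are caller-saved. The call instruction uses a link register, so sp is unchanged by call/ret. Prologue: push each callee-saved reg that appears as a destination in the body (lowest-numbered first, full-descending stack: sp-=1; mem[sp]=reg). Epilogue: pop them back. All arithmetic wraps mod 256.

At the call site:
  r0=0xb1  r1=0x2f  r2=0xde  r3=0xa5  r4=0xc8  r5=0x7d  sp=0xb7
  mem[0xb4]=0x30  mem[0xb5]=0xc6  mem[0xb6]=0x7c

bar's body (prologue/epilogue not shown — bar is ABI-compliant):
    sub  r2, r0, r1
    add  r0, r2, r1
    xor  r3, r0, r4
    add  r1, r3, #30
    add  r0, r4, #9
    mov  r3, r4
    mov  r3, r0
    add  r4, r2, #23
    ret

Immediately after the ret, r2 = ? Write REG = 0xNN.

prologue: push r4 -> mem[0xb6]=0xc8, sp=0xb6
body[0] sub  r2, r0, r1 -> r2=0x82
body[1] add  r0, r2, r1 -> r0=0xb1
body[2] xor  r3, r0, r4 -> r3=0x79
body[3] add  r1, r3, #30 -> r1=0x97
body[4] add  r0, r4, #9 -> r0=0xd1
body[5] mov  r3, r4 -> r3=0xc8
body[6] mov  r3, r0 -> r3=0xd1
body[7] add  r4, r2, #23 -> r4=0x99
epilogue: pop r4=0xc8, sp=0xb7
r2 is caller-saved -> body value

REG = 0x82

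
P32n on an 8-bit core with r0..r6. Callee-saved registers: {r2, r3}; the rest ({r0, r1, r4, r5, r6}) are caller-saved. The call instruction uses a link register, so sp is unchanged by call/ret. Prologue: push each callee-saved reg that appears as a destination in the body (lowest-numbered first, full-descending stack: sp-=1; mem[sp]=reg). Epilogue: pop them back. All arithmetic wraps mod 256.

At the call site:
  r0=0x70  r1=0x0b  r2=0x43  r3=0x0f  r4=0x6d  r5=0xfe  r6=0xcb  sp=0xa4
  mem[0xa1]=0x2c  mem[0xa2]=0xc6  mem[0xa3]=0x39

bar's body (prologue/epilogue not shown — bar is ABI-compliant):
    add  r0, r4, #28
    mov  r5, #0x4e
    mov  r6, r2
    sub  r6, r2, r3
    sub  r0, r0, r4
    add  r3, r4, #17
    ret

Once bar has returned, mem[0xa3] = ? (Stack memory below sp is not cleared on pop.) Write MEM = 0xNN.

MEM = 0x0f

prologue: push r3 → mem[0xa3]=0x0f, sp=0xa3
body[0] add  r0, r4, #28 → r0=0x89
body[1] mov  r5, #0x4e → r5=0x4e
body[2] mov  r6, r2 → r6=0x43
body[3] sub  r6, r2, r3 → r6=0x34
body[4] sub  r0, r0, r4 → r0=0x1c
body[5] add  r3, r4, #17 → r3=0x7e
epilogue: pop r3=0x0f, sp=0xa4
prologue pushed ['r3'] at ['0xa3']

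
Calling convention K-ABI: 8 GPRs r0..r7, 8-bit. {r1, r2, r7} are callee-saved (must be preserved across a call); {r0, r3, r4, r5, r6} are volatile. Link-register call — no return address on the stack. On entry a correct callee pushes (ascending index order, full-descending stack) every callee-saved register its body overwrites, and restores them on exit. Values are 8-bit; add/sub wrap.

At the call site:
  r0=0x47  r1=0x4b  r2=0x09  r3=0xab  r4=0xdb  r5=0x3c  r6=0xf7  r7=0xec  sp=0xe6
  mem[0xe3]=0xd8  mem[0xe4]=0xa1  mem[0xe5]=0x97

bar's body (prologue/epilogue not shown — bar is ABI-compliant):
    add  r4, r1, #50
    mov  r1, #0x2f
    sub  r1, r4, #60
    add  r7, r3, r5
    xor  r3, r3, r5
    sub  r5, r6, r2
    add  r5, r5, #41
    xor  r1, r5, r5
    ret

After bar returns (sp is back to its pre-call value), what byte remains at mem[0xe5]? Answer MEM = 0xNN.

prologue: push r1 -> mem[0xe5]=0x4b, sp=0xe5
prologue: push r7 -> mem[0xe4]=0xec, sp=0xe4
body[0] add  r4, r1, #50 -> r4=0x7d
body[1] mov  r1, #0x2f -> r1=0x2f
body[2] sub  r1, r4, #60 -> r1=0x41
body[3] add  r7, r3, r5 -> r7=0xe7
body[4] xor  r3, r3, r5 -> r3=0x97
body[5] sub  r5, r6, r2 -> r5=0xee
body[6] add  r5, r5, #41 -> r5=0x17
body[7] xor  r1, r5, r5 -> r1=0x00
epilogue: pop r7=0xec, sp=0xe5
epilogue: pop r1=0x4b, sp=0xe6
prologue pushed ['r1', 'r7'] at ['0xe5', '0xe4']

MEM = 0x4b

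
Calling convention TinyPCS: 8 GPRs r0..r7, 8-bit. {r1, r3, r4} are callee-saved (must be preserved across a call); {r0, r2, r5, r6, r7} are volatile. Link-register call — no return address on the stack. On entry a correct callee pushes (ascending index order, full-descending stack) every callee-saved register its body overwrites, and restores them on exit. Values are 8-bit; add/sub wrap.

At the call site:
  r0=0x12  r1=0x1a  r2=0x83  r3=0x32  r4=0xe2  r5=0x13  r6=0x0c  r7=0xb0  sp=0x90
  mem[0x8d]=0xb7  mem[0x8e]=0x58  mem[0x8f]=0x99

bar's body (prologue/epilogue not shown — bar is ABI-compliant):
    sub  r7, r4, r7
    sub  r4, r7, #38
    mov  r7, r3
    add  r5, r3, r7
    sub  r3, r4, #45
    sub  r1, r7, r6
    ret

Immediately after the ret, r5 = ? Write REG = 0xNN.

prologue: push r1 -> mem[0x8f]=0x1a, sp=0x8f
prologue: push r3 -> mem[0x8e]=0x32, sp=0x8e
prologue: push r4 -> mem[0x8d]=0xe2, sp=0x8d
body[0] sub  r7, r4, r7 -> r7=0x32
body[1] sub  r4, r7, #38 -> r4=0x0c
body[2] mov  r7, r3 -> r7=0x32
body[3] add  r5, r3, r7 -> r5=0x64
body[4] sub  r3, r4, #45 -> r3=0xdf
body[5] sub  r1, r7, r6 -> r1=0x26
epilogue: pop r4=0xe2, sp=0x8e
epilogue: pop r3=0x32, sp=0x8f
epilogue: pop r1=0x1a, sp=0x90
r5 is caller-saved -> body value

REG = 0x64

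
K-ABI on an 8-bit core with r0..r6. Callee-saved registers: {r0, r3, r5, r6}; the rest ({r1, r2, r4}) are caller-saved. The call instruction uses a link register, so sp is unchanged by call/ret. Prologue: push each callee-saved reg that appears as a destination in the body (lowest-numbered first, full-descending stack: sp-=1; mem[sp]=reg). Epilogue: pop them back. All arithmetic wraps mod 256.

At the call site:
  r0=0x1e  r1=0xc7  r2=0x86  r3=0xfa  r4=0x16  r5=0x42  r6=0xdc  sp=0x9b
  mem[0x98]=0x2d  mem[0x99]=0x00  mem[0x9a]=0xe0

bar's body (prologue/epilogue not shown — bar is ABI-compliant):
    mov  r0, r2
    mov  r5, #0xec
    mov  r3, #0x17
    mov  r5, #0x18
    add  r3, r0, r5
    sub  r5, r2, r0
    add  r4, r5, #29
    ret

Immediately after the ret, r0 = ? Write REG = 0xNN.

prologue: push r0 → mem[0x9a]=0x1e, sp=0x9a
prologue: push r3 → mem[0x99]=0xfa, sp=0x99
prologue: push r5 → mem[0x98]=0x42, sp=0x98
body[0] mov  r0, r2 → r0=0x86
body[1] mov  r5, #0xec → r5=0xec
body[2] mov  r3, #0x17 → r3=0x17
body[3] mov  r5, #0x18 → r5=0x18
body[4] add  r3, r0, r5 → r3=0x9e
body[5] sub  r5, r2, r0 → r5=0x00
body[6] add  r4, r5, #29 → r4=0x1d
epilogue: pop r5=0x42, sp=0x99
epilogue: pop r3=0xfa, sp=0x9a
epilogue: pop r0=0x1e, sp=0x9b
r0 is callee-saved → restored

REG = 0x1e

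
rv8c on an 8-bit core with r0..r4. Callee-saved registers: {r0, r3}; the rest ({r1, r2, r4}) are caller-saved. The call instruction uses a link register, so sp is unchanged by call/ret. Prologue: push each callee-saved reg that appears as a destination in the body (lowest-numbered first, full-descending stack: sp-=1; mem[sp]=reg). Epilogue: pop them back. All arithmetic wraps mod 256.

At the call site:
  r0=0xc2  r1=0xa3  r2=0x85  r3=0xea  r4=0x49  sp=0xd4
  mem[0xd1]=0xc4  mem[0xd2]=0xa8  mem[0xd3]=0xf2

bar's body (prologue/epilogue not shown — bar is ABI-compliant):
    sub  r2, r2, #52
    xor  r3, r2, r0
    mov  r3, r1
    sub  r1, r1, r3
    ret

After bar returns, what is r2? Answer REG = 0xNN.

REG = 0x51

prologue: push r3 -> mem[0xd3]=0xea, sp=0xd3
body[0] sub  r2, r2, #52 -> r2=0x51
body[1] xor  r3, r2, r0 -> r3=0x93
body[2] mov  r3, r1 -> r3=0xa3
body[3] sub  r1, r1, r3 -> r1=0x00
epilogue: pop r3=0xea, sp=0xd4
r2 is caller-saved -> body value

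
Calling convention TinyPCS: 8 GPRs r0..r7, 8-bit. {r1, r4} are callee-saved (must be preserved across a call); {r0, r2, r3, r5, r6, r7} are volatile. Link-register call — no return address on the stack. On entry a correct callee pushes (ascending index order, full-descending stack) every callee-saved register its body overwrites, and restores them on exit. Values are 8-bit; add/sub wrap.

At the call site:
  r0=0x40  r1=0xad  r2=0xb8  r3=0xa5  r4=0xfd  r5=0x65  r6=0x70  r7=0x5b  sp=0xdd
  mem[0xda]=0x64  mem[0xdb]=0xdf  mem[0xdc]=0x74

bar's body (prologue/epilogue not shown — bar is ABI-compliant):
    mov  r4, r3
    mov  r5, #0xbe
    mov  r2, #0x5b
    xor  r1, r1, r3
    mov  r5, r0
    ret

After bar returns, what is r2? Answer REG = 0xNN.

REG = 0x5b

prologue: push r1 -> mem[0xdc]=0xad, sp=0xdc
prologue: push r4 -> mem[0xdb]=0xfd, sp=0xdb
body[0] mov  r4, r3 -> r4=0xa5
body[1] mov  r5, #0xbe -> r5=0xbe
body[2] mov  r2, #0x5b -> r2=0x5b
body[3] xor  r1, r1, r3 -> r1=0x08
body[4] mov  r5, r0 -> r5=0x40
epilogue: pop r4=0xfd, sp=0xdc
epilogue: pop r1=0xad, sp=0xdd
r2 is caller-saved -> body value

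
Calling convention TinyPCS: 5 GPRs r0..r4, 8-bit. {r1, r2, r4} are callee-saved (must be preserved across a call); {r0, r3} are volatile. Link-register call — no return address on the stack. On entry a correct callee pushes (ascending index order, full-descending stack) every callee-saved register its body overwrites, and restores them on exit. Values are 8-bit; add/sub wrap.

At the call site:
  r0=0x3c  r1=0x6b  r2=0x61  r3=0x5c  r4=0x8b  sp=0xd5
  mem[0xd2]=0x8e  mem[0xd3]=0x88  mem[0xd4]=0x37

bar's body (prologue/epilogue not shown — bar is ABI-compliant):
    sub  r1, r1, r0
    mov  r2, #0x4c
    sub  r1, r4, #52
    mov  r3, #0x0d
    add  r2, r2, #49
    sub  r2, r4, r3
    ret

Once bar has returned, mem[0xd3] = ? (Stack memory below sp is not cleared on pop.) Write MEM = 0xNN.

MEM = 0x61

prologue: push r1 → mem[0xd4]=0x6b, sp=0xd4
prologue: push r2 → mem[0xd3]=0x61, sp=0xd3
body[0] sub  r1, r1, r0 → r1=0x2f
body[1] mov  r2, #0x4c → r2=0x4c
body[2] sub  r1, r4, #52 → r1=0x57
body[3] mov  r3, #0x0d → r3=0x0d
body[4] add  r2, r2, #49 → r2=0x7d
body[5] sub  r2, r4, r3 → r2=0x7e
epilogue: pop r2=0x61, sp=0xd4
epilogue: pop r1=0x6b, sp=0xd5
prologue pushed ['r1', 'r2'] at ['0xd4', '0xd3']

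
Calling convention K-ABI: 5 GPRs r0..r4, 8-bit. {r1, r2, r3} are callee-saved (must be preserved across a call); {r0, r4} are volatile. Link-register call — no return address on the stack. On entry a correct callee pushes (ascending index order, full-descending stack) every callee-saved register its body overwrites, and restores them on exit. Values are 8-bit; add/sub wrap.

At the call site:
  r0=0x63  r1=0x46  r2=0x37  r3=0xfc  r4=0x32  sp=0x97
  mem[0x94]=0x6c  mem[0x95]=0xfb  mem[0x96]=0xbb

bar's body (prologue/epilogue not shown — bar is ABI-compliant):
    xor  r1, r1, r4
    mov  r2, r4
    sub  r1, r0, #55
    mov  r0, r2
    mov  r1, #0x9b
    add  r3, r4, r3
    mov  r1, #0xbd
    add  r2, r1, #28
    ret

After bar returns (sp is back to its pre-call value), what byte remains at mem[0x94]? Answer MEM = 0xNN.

MEM = 0xfc

prologue: push r1 -> mem[0x96]=0x46, sp=0x96
prologue: push r2 -> mem[0x95]=0x37, sp=0x95
prologue: push r3 -> mem[0x94]=0xfc, sp=0x94
body[0] xor  r1, r1, r4 -> r1=0x74
body[1] mov  r2, r4 -> r2=0x32
body[2] sub  r1, r0, #55 -> r1=0x2c
body[3] mov  r0, r2 -> r0=0x32
body[4] mov  r1, #0x9b -> r1=0x9b
body[5] add  r3, r4, r3 -> r3=0x2e
body[6] mov  r1, #0xbd -> r1=0xbd
body[7] add  r2, r1, #28 -> r2=0xd9
epilogue: pop r3=0xfc, sp=0x95
epilogue: pop r2=0x37, sp=0x96
epilogue: pop r1=0x46, sp=0x97
prologue pushed ['r1', 'r2', 'r3'] at ['0x96', '0x95', '0x94']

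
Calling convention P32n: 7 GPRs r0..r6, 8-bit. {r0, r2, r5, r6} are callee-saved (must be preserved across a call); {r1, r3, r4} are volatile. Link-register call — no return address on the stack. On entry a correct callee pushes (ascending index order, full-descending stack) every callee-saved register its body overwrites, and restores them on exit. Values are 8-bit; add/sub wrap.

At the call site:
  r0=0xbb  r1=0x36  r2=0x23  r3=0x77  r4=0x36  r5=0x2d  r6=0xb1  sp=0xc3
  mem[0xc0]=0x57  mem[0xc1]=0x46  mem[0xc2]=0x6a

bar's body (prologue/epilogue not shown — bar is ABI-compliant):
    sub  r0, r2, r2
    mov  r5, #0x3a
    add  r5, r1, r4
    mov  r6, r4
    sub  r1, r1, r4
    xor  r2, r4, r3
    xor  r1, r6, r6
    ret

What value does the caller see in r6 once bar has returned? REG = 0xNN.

prologue: push r0 -> mem[0xc2]=0xbb, sp=0xc2
prologue: push r2 -> mem[0xc1]=0x23, sp=0xc1
prologue: push r5 -> mem[0xc0]=0x2d, sp=0xc0
prologue: push r6 -> mem[0xbf]=0xb1, sp=0xbf
body[0] sub  r0, r2, r2 -> r0=0x00
body[1] mov  r5, #0x3a -> r5=0x3a
body[2] add  r5, r1, r4 -> r5=0x6c
body[3] mov  r6, r4 -> r6=0x36
body[4] sub  r1, r1, r4 -> r1=0x00
body[5] xor  r2, r4, r3 -> r2=0x41
body[6] xor  r1, r6, r6 -> r1=0x00
epilogue: pop r6=0xb1, sp=0xc0
epilogue: pop r5=0x2d, sp=0xc1
epilogue: pop r2=0x23, sp=0xc2
epilogue: pop r0=0xbb, sp=0xc3
r6 is callee-saved -> restored

REG = 0xb1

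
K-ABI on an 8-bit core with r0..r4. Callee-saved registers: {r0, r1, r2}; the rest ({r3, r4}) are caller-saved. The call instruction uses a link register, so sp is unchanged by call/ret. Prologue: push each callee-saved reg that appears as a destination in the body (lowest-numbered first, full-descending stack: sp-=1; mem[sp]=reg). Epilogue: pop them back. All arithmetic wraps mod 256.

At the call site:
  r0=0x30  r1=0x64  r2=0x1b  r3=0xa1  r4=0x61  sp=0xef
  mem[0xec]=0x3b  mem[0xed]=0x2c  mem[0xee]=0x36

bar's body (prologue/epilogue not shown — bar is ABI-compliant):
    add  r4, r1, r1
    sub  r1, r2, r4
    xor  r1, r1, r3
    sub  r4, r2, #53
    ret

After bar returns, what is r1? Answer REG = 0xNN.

REG = 0x64

prologue: push r1 -> mem[0xee]=0x64, sp=0xee
body[0] add  r4, r1, r1 -> r4=0xc8
body[1] sub  r1, r2, r4 -> r1=0x53
body[2] xor  r1, r1, r3 -> r1=0xf2
body[3] sub  r4, r2, #53 -> r4=0xe6
epilogue: pop r1=0x64, sp=0xef
r1 is callee-saved -> restored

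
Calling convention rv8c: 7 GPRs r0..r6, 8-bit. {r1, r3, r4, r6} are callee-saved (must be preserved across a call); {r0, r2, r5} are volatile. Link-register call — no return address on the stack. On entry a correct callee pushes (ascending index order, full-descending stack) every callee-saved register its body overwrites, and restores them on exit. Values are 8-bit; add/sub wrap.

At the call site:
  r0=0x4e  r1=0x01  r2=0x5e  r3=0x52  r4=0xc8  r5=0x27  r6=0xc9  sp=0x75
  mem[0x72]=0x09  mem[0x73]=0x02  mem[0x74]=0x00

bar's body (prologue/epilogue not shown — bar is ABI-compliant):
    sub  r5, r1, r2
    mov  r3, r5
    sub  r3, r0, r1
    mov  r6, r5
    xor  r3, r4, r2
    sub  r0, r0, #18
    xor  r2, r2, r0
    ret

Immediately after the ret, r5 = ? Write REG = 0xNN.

REG = 0xa3

prologue: push r3 → mem[0x74]=0x52, sp=0x74
prologue: push r6 → mem[0x73]=0xc9, sp=0x73
body[0] sub  r5, r1, r2 → r5=0xa3
body[1] mov  r3, r5 → r3=0xa3
body[2] sub  r3, r0, r1 → r3=0x4d
body[3] mov  r6, r5 → r6=0xa3
body[4] xor  r3, r4, r2 → r3=0x96
body[5] sub  r0, r0, #18 → r0=0x3c
body[6] xor  r2, r2, r0 → r2=0x62
epilogue: pop r6=0xc9, sp=0x74
epilogue: pop r3=0x52, sp=0x75
r5 is caller-saved → body value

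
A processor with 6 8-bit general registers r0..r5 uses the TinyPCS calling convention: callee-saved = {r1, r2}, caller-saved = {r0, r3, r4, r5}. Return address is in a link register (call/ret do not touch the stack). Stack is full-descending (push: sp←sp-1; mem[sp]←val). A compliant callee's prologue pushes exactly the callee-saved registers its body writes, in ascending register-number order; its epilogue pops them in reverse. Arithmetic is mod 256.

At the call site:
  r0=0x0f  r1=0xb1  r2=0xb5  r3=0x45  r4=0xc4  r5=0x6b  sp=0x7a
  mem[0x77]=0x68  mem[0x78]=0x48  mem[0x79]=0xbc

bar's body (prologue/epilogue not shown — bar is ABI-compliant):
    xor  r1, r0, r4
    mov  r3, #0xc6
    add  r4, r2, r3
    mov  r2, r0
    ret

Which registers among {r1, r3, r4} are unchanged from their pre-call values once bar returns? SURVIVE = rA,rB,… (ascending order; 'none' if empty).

prologue: push r1 -> mem[0x79]=0xb1, sp=0x79
prologue: push r2 -> mem[0x78]=0xb5, sp=0x78
body[0] xor  r1, r0, r4 -> r1=0xcb
body[1] mov  r3, #0xc6 -> r3=0xc6
body[2] add  r4, r2, r3 -> r4=0x7b
body[3] mov  r2, r0 -> r2=0x0f
epilogue: pop r2=0xb5, sp=0x79
epilogue: pop r1=0xb1, sp=0x7a
r1: callee-saved, written=True
r3: caller-saved, written=True
r4: caller-saved, written=True

SURVIVE = r1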